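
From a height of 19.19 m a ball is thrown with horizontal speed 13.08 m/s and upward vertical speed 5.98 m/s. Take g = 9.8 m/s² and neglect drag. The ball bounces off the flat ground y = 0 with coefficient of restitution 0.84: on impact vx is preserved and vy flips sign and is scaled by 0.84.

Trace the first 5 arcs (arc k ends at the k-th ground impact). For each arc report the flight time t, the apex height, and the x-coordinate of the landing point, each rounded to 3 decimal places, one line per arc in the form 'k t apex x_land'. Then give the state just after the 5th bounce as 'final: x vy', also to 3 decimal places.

1 2.681 21.015 35.069
2 3.479 14.828 80.576
3 2.922 10.463 118.802
4 2.455 7.382 150.912
5 2.062 5.209 177.884
final: 177.884 8.488

Arc 1: start y=19.190, vy=5.980 → t=2.681, apex=21.015, x_land=35.069, impact vy=-20.295
  bounce: vy ← 0.84·20.295 = 17.048
Arc 2: start y=0.000, vy=17.048 → t=3.479, apex=14.828, x_land=80.576, impact vy=-17.048
  bounce: vy ← 0.84·17.048 = 14.320
Arc 3: start y=0.000, vy=14.320 → t=2.922, apex=10.463, x_land=118.802, impact vy=-14.320
  bounce: vy ← 0.84·14.320 = 12.029
Arc 4: start y=0.000, vy=12.029 → t=2.455, apex=7.382, x_land=150.912, impact vy=-12.029
  bounce: vy ← 0.84·12.029 = 10.104
Arc 5: start y=0.000, vy=10.104 → t=2.062, apex=5.209, x_land=177.884, impact vy=-10.104
  bounce: vy ← 0.84·10.104 = 8.488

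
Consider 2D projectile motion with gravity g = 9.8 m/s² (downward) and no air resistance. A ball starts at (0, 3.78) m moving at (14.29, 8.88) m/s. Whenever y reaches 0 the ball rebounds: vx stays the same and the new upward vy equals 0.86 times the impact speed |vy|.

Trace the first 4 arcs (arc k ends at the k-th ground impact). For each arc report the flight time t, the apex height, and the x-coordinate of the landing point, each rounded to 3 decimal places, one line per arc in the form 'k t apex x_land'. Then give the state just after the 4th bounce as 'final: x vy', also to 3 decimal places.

1 2.168 7.803 30.982
2 2.171 5.771 61.998
3 1.867 4.268 88.673
4 1.605 3.157 111.613
final: 111.613 6.765

Arc 1: start y=3.780, vy=8.880 → t=2.168, apex=7.803, x_land=30.982, impact vy=-12.367
  bounce: vy ← 0.86·12.367 = 10.636
Arc 2: start y=0.000, vy=10.636 → t=2.171, apex=5.771, x_land=61.998, impact vy=-10.636
  bounce: vy ← 0.86·10.636 = 9.147
Arc 3: start y=0.000, vy=9.147 → t=1.867, apex=4.268, x_land=88.673, impact vy=-9.147
  bounce: vy ← 0.86·9.147 = 7.866
Arc 4: start y=0.000, vy=7.866 → t=1.605, apex=3.157, x_land=111.613, impact vy=-7.866
  bounce: vy ← 0.86·7.866 = 6.765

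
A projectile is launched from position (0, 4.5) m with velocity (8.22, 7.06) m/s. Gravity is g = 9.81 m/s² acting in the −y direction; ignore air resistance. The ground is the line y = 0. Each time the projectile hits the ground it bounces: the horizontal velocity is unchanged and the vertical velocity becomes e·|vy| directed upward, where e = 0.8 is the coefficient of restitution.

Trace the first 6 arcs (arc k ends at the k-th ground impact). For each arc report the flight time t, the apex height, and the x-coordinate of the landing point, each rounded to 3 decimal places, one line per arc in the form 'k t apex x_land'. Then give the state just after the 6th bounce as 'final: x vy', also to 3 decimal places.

Arc 1: start y=4.500, vy=7.060 → t=1.918, apex=7.040, x_land=15.764, impact vy=-11.753
  bounce: vy ← 0.8·11.753 = 9.402
Arc 2: start y=0.000, vy=9.402 → t=1.917, apex=4.506, x_land=31.521, impact vy=-9.402
  bounce: vy ← 0.8·9.402 = 7.522
Arc 3: start y=0.000, vy=7.522 → t=1.534, apex=2.884, x_land=44.126, impact vy=-7.522
  bounce: vy ← 0.8·7.522 = 6.018
Arc 4: start y=0.000, vy=6.018 → t=1.227, apex=1.846, x_land=54.211, impact vy=-6.018
  bounce: vy ← 0.8·6.018 = 4.814
Arc 5: start y=0.000, vy=4.814 → t=0.981, apex=1.181, x_land=62.278, impact vy=-4.814
  bounce: vy ← 0.8·4.814 = 3.851
Arc 6: start y=0.000, vy=3.851 → t=0.785, apex=0.756, x_land=68.732, impact vy=-3.851
  bounce: vy ← 0.8·3.851 = 3.081

1 1.918 7.040 15.764
2 1.917 4.506 31.521
3 1.534 2.884 44.126
4 1.227 1.846 54.211
5 0.981 1.181 62.278
6 0.785 0.756 68.732
final: 68.732 3.081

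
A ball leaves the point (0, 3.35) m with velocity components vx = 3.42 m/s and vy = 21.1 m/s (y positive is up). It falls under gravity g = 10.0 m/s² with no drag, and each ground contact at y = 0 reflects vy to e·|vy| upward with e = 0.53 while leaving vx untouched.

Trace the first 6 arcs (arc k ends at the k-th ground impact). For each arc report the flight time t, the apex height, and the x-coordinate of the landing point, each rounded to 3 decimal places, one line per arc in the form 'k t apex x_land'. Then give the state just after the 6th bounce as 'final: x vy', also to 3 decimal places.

1 4.373 25.611 14.956
2 2.399 7.194 23.161
3 1.271 2.021 27.509
4 0.674 0.568 29.814
5 0.357 0.159 31.035
6 0.189 0.045 31.683
final: 31.683 0.502

Arc 1: start y=3.350, vy=21.100 → t=4.373, apex=25.611, x_land=14.956, impact vy=-22.632
  bounce: vy ← 0.53·22.632 = 11.995
Arc 2: start y=0.000, vy=11.995 → t=2.399, apex=7.194, x_land=23.161, impact vy=-11.995
  bounce: vy ← 0.53·11.995 = 6.357
Arc 3: start y=0.000, vy=6.357 → t=1.271, apex=2.021, x_land=27.509, impact vy=-6.357
  bounce: vy ← 0.53·6.357 = 3.369
Arc 4: start y=0.000, vy=3.369 → t=0.674, apex=0.568, x_land=29.814, impact vy=-3.369
  bounce: vy ← 0.53·3.369 = 1.786
Arc 5: start y=0.000, vy=1.786 → t=0.357, apex=0.159, x_land=31.035, impact vy=-1.786
  bounce: vy ← 0.53·1.786 = 0.946
Arc 6: start y=0.000, vy=0.946 → t=0.189, apex=0.045, x_land=31.683, impact vy=-0.946
  bounce: vy ← 0.53·0.946 = 0.502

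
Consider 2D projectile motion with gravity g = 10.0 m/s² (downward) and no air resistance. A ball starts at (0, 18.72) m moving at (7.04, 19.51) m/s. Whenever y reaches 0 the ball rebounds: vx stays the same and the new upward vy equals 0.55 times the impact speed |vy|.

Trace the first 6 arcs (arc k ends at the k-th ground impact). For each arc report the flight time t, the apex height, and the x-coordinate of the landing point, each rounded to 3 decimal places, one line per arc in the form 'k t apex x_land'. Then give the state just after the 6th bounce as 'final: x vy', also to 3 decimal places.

Arc 1: start y=18.720, vy=19.510 → t=4.699, apex=37.752, x_land=33.080, impact vy=-27.478
  bounce: vy ← 0.55·27.478 = 15.113
Arc 2: start y=0.000, vy=15.113 → t=3.023, apex=11.420, x_land=54.359, impact vy=-15.113
  bounce: vy ← 0.55·15.113 = 8.312
Arc 3: start y=0.000, vy=8.312 → t=1.662, apex=3.455, x_land=66.062, impact vy=-8.312
  bounce: vy ← 0.55·8.312 = 4.572
Arc 4: start y=0.000, vy=4.572 → t=0.914, apex=1.045, x_land=72.499, impact vy=-4.572
  bounce: vy ← 0.55·4.572 = 2.514
Arc 5: start y=0.000, vy=2.514 → t=0.503, apex=0.316, x_land=76.039, impact vy=-2.514
  bounce: vy ← 0.55·2.514 = 1.383
Arc 6: start y=0.000, vy=1.383 → t=0.277, apex=0.096, x_land=77.986, impact vy=-1.383
  bounce: vy ← 0.55·1.383 = 0.761

1 4.699 37.752 33.080
2 3.023 11.420 54.359
3 1.662 3.455 66.062
4 0.914 1.045 72.499
5 0.503 0.316 76.039
6 0.277 0.096 77.986
final: 77.986 0.761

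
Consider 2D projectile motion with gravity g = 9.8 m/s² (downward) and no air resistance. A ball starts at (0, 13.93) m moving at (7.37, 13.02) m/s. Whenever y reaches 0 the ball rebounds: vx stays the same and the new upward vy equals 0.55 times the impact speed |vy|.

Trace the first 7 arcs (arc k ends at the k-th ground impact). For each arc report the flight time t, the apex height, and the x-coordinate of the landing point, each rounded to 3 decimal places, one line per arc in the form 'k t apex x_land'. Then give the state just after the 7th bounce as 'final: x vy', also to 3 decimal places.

1 3.475 22.579 25.612
2 2.361 6.830 43.015
3 1.299 2.066 52.586
4 0.714 0.625 57.850
5 0.393 0.189 60.746
6 0.216 0.057 62.338
7 0.119 0.017 63.214
final: 63.214 0.320

Arc 1: start y=13.930, vy=13.020 → t=3.475, apex=22.579, x_land=25.612, impact vy=-21.037
  bounce: vy ← 0.55·21.037 = 11.570
Arc 2: start y=0.000, vy=11.570 → t=2.361, apex=6.830, x_land=43.015, impact vy=-11.570
  bounce: vy ← 0.55·11.570 = 6.364
Arc 3: start y=0.000, vy=6.364 → t=1.299, apex=2.066, x_land=52.586, impact vy=-6.364
  bounce: vy ← 0.55·6.364 = 3.500
Arc 4: start y=0.000, vy=3.500 → t=0.714, apex=0.625, x_land=57.850, impact vy=-3.500
  bounce: vy ← 0.55·3.500 = 1.925
Arc 5: start y=0.000, vy=1.925 → t=0.393, apex=0.189, x_land=60.746, impact vy=-1.925
  bounce: vy ← 0.55·1.925 = 1.059
Arc 6: start y=0.000, vy=1.059 → t=0.216, apex=0.057, x_land=62.338, impact vy=-1.059
  bounce: vy ← 0.55·1.059 = 0.582
Arc 7: start y=0.000, vy=0.582 → t=0.119, apex=0.017, x_land=63.214, impact vy=-0.582
  bounce: vy ← 0.55·0.582 = 0.320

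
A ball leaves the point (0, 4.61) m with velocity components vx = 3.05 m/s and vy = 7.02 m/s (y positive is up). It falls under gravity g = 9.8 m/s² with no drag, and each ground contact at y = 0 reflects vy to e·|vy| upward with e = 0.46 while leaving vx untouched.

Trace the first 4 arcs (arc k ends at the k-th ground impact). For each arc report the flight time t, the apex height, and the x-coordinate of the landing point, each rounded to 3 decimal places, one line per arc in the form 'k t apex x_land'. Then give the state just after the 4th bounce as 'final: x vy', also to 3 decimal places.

Arc 1: start y=4.610, vy=7.020 → t=1.922, apex=7.124, x_land=5.862, impact vy=-11.817
  bounce: vy ← 0.46·11.817 = 5.436
Arc 2: start y=0.000, vy=5.436 → t=1.109, apex=1.508, x_land=9.246, impact vy=-5.436
  bounce: vy ← 0.46·5.436 = 2.500
Arc 3: start y=0.000, vy=2.500 → t=0.510, apex=0.319, x_land=10.802, impact vy=-2.500
  bounce: vy ← 0.46·2.500 = 1.150
Arc 4: start y=0.000, vy=1.150 → t=0.235, apex=0.067, x_land=11.518, impact vy=-1.150
  bounce: vy ← 0.46·1.150 = 0.529

1 1.922 7.124 5.862
2 1.109 1.508 9.246
3 0.510 0.319 10.802
4 0.235 0.067 11.518
final: 11.518 0.529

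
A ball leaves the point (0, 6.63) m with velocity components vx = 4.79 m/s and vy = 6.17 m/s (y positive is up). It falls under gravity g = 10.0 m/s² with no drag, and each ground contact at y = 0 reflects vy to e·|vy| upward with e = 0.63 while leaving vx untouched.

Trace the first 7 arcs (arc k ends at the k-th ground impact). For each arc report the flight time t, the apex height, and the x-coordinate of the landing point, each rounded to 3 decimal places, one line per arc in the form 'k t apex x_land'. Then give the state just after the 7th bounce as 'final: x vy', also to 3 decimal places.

1 1.923 8.533 9.213
2 1.646 3.387 17.098
3 1.037 1.344 22.065
4 0.653 0.534 25.195
5 0.412 0.212 27.166
6 0.259 0.084 28.408
7 0.163 0.033 29.191
final: 29.191 0.515

Arc 1: start y=6.630, vy=6.170 → t=1.923, apex=8.533, x_land=9.213, impact vy=-13.064
  bounce: vy ← 0.63·13.064 = 8.230
Arc 2: start y=0.000, vy=8.230 → t=1.646, apex=3.387, x_land=17.098, impact vy=-8.230
  bounce: vy ← 0.63·8.230 = 5.185
Arc 3: start y=0.000, vy=5.185 → t=1.037, apex=1.344, x_land=22.065, impact vy=-5.185
  bounce: vy ← 0.63·5.185 = 3.267
Arc 4: start y=0.000, vy=3.267 → t=0.653, apex=0.534, x_land=25.195, impact vy=-3.267
  bounce: vy ← 0.63·3.267 = 2.058
Arc 5: start y=0.000, vy=2.058 → t=0.412, apex=0.212, x_land=27.166, impact vy=-2.058
  bounce: vy ← 0.63·2.058 = 1.297
Arc 6: start y=0.000, vy=1.297 → t=0.259, apex=0.084, x_land=28.408, impact vy=-1.297
  bounce: vy ← 0.63·1.297 = 0.817
Arc 7: start y=0.000, vy=0.817 → t=0.163, apex=0.033, x_land=29.191, impact vy=-0.817
  bounce: vy ← 0.63·0.817 = 0.515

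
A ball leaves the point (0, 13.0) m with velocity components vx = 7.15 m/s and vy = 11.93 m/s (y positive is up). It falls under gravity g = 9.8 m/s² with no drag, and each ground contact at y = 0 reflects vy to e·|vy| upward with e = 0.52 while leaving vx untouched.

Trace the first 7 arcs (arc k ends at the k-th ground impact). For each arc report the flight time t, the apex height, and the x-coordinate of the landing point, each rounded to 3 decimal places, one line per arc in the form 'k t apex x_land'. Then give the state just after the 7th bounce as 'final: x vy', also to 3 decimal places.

1 3.251 20.261 23.243
2 2.115 5.479 38.364
3 1.100 1.481 46.227
4 0.572 0.401 50.316
5 0.297 0.108 52.442
6 0.155 0.029 53.547
7 0.080 0.008 54.122
final: 54.122 0.205

Arc 1: start y=13.000, vy=11.930 → t=3.251, apex=20.261, x_land=23.243, impact vy=-19.928
  bounce: vy ← 0.52·19.928 = 10.363
Arc 2: start y=0.000, vy=10.363 → t=2.115, apex=5.479, x_land=38.364, impact vy=-10.363
  bounce: vy ← 0.52·10.363 = 5.389
Arc 3: start y=0.000, vy=5.389 → t=1.100, apex=1.481, x_land=46.227, impact vy=-5.389
  bounce: vy ← 0.52·5.389 = 2.802
Arc 4: start y=0.000, vy=2.802 → t=0.572, apex=0.401, x_land=50.316, impact vy=-2.802
  bounce: vy ← 0.52·2.802 = 1.457
Arc 5: start y=0.000, vy=1.457 → t=0.297, apex=0.108, x_land=52.442, impact vy=-1.457
  bounce: vy ← 0.52·1.457 = 0.758
Arc 6: start y=0.000, vy=0.758 → t=0.155, apex=0.029, x_land=53.547, impact vy=-0.758
  bounce: vy ← 0.52·0.758 = 0.394
Arc 7: start y=0.000, vy=0.394 → t=0.080, apex=0.008, x_land=54.122, impact vy=-0.394
  bounce: vy ← 0.52·0.394 = 0.205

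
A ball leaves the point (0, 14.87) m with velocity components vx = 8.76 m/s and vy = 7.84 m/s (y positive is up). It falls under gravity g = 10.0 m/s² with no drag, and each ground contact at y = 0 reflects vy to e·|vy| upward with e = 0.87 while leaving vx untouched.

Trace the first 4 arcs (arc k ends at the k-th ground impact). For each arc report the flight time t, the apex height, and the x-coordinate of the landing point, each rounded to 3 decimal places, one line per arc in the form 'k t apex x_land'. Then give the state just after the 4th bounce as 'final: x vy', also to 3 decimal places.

1 2.678 17.943 23.463
2 3.296 13.581 52.337
3 2.868 10.280 77.458
4 2.495 7.781 99.314
final: 99.314 10.853

Arc 1: start y=14.870, vy=7.840 → t=2.678, apex=17.943, x_land=23.463, impact vy=-18.944
  bounce: vy ← 0.87·18.944 = 16.481
Arc 2: start y=0.000, vy=16.481 → t=3.296, apex=13.581, x_land=52.337, impact vy=-16.481
  bounce: vy ← 0.87·16.481 = 14.339
Arc 3: start y=0.000, vy=14.339 → t=2.868, apex=10.280, x_land=77.458, impact vy=-14.339
  bounce: vy ← 0.87·14.339 = 12.475
Arc 4: start y=0.000, vy=12.475 → t=2.495, apex=7.781, x_land=99.314, impact vy=-12.475
  bounce: vy ← 0.87·12.475 = 10.853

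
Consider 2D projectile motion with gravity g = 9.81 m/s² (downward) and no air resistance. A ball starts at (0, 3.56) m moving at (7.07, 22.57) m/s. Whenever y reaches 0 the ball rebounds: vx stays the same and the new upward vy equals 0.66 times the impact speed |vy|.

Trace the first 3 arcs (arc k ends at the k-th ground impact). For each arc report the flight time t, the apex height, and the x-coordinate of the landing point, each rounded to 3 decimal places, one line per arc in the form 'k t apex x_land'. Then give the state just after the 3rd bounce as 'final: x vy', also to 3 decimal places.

Arc 1: start y=3.560, vy=22.570 → t=4.754, apex=29.524, x_land=33.611, impact vy=-24.068
  bounce: vy ← 0.66·24.068 = 15.885
Arc 2: start y=0.000, vy=15.885 → t=3.238, apex=12.860, x_land=56.507, impact vy=-15.885
  bounce: vy ← 0.66·15.885 = 10.484
Arc 3: start y=0.000, vy=10.484 → t=2.137, apex=5.602, x_land=71.619, impact vy=-10.484
  bounce: vy ← 0.66·10.484 = 6.919

1 4.754 29.524 33.611
2 3.238 12.860 56.507
3 2.137 5.602 71.619
final: 71.619 6.919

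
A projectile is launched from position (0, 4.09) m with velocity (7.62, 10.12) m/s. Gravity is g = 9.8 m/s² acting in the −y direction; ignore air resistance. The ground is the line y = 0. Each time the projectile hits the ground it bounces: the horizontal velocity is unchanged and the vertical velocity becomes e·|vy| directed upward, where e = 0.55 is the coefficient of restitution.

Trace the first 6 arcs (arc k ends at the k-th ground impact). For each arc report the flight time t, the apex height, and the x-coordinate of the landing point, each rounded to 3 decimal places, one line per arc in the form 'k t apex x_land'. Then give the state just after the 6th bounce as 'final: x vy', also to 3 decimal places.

Arc 1: start y=4.090, vy=10.120 → t=2.411, apex=9.315, x_land=18.375, impact vy=-13.512
  bounce: vy ← 0.55·13.512 = 7.432
Arc 2: start y=0.000, vy=7.432 → t=1.517, apex=2.818, x_land=29.932, impact vy=-7.432
  bounce: vy ← 0.55·7.432 = 4.087
Arc 3: start y=0.000, vy=4.087 → t=0.834, apex=0.852, x_land=36.289, impact vy=-4.087
  bounce: vy ← 0.55·4.087 = 2.248
Arc 4: start y=0.000, vy=2.248 → t=0.459, apex=0.258, x_land=39.785, impact vy=-2.248
  bounce: vy ← 0.55·2.248 = 1.236
Arc 5: start y=0.000, vy=1.236 → t=0.252, apex=0.078, x_land=41.707, impact vy=-1.236
  bounce: vy ← 0.55·1.236 = 0.680
Arc 6: start y=0.000, vy=0.680 → t=0.139, apex=0.024, x_land=42.765, impact vy=-0.680
  bounce: vy ← 0.55·0.680 = 0.374

1 2.411 9.315 18.375
2 1.517 2.818 29.932
3 0.834 0.852 36.289
4 0.459 0.258 39.785
5 0.252 0.078 41.707
6 0.139 0.024 42.765
final: 42.765 0.374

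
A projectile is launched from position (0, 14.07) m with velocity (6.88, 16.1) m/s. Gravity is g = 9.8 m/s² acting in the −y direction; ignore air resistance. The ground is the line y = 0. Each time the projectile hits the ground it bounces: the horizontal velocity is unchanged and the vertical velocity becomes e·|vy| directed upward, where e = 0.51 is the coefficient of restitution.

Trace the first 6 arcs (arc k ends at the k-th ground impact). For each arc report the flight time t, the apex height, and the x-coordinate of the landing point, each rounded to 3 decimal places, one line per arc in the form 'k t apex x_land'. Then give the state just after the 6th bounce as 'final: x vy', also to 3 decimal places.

1 4.003 27.295 27.541
2 2.407 7.099 44.104
3 1.228 1.847 52.551
4 0.626 0.480 56.859
5 0.319 0.125 59.056
6 0.163 0.032 60.176
final: 60.176 0.407

Arc 1: start y=14.070, vy=16.100 → t=4.003, apex=27.295, x_land=27.541, impact vy=-23.130
  bounce: vy ← 0.51·23.130 = 11.796
Arc 2: start y=0.000, vy=11.796 → t=2.407, apex=7.099, x_land=44.104, impact vy=-11.796
  bounce: vy ← 0.51·11.796 = 6.016
Arc 3: start y=0.000, vy=6.016 → t=1.228, apex=1.847, x_land=52.551, impact vy=-6.016
  bounce: vy ← 0.51·6.016 = 3.068
Arc 4: start y=0.000, vy=3.068 → t=0.626, apex=0.480, x_land=56.859, impact vy=-3.068
  bounce: vy ← 0.51·3.068 = 1.565
Arc 5: start y=0.000, vy=1.565 → t=0.319, apex=0.125, x_land=59.056, impact vy=-1.565
  bounce: vy ← 0.51·1.565 = 0.798
Arc 6: start y=0.000, vy=0.798 → t=0.163, apex=0.032, x_land=60.176, impact vy=-0.798
  bounce: vy ← 0.51·0.798 = 0.407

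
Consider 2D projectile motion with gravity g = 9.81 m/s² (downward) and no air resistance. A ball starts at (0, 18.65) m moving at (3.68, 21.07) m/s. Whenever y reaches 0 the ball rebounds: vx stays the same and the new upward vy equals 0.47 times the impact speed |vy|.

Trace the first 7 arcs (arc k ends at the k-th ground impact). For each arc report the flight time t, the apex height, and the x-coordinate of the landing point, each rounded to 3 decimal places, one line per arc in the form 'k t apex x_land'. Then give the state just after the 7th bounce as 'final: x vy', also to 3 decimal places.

Arc 1: start y=18.650, vy=21.070 → t=5.049, apex=41.277, x_land=18.579, impact vy=-28.458
  bounce: vy ← 0.47·28.458 = 13.375
Arc 2: start y=0.000, vy=13.375 → t=2.727, apex=9.118, x_land=28.614, impact vy=-13.375
  bounce: vy ← 0.47·13.375 = 6.286
Arc 3: start y=0.000, vy=6.286 → t=1.282, apex=2.014, x_land=33.331, impact vy=-6.286
  bounce: vy ← 0.47·6.286 = 2.955
Arc 4: start y=0.000, vy=2.955 → t=0.602, apex=0.445, x_land=35.547, impact vy=-2.955
  bounce: vy ← 0.47·2.955 = 1.389
Arc 5: start y=0.000, vy=1.389 → t=0.283, apex=0.098, x_land=36.589, impact vy=-1.389
  bounce: vy ← 0.47·1.389 = 0.653
Arc 6: start y=0.000, vy=0.653 → t=0.133, apex=0.022, x_land=37.079, impact vy=-0.653
  bounce: vy ← 0.47·0.653 = 0.307
Arc 7: start y=0.000, vy=0.307 → t=0.063, apex=0.005, x_land=37.309, impact vy=-0.307
  bounce: vy ← 0.47·0.307 = 0.144

1 5.049 41.277 18.579
2 2.727 9.118 28.614
3 1.282 2.014 33.331
4 0.602 0.445 35.547
5 0.283 0.098 36.589
6 0.133 0.022 37.079
7 0.063 0.005 37.309
final: 37.309 0.144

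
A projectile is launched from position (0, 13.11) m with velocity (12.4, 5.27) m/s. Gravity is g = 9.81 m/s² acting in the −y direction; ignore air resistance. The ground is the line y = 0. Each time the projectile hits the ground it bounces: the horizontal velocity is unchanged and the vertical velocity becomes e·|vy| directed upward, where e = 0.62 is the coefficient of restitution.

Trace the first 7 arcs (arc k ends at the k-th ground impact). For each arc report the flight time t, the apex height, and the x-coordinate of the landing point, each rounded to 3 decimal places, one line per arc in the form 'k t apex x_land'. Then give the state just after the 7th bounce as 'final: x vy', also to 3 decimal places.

1 2.258 14.526 28.000
2 2.134 5.584 54.460
3 1.323 2.146 70.865
4 0.820 0.825 81.037
5 0.509 0.317 87.343
6 0.315 0.122 91.253
7 0.195 0.047 93.677
final: 93.677 0.595

Arc 1: start y=13.110, vy=5.270 → t=2.258, apex=14.526, x_land=28.000, impact vy=-16.882
  bounce: vy ← 0.62·16.882 = 10.467
Arc 2: start y=0.000, vy=10.467 → t=2.134, apex=5.584, x_land=54.460, impact vy=-10.467
  bounce: vy ← 0.62·10.467 = 6.489
Arc 3: start y=0.000, vy=6.489 → t=1.323, apex=2.146, x_land=70.865, impact vy=-6.489
  bounce: vy ← 0.62·6.489 = 4.023
Arc 4: start y=0.000, vy=4.023 → t=0.820, apex=0.825, x_land=81.037, impact vy=-4.023
  bounce: vy ← 0.62·4.023 = 2.494
Arc 5: start y=0.000, vy=2.494 → t=0.509, apex=0.317, x_land=87.343, impact vy=-2.494
  bounce: vy ← 0.62·2.494 = 1.547
Arc 6: start y=0.000, vy=1.547 → t=0.315, apex=0.122, x_land=91.253, impact vy=-1.547
  bounce: vy ← 0.62·1.547 = 0.959
Arc 7: start y=0.000, vy=0.959 → t=0.195, apex=0.047, x_land=93.677, impact vy=-0.959
  bounce: vy ← 0.62·0.959 = 0.595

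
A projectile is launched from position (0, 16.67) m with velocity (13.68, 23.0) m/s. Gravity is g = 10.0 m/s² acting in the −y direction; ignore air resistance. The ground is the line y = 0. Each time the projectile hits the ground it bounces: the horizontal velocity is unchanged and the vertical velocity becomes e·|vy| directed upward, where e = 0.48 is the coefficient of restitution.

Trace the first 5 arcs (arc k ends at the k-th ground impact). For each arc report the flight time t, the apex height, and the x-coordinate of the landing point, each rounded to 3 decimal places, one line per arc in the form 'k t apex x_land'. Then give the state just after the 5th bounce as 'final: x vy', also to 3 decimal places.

Arc 1: start y=16.670, vy=23.000 → t=5.237, apex=43.120, x_land=71.638, impact vy=-29.367
  bounce: vy ← 0.48·29.367 = 14.096
Arc 2: start y=0.000, vy=14.096 → t=2.819, apex=9.935, x_land=110.204, impact vy=-14.096
  bounce: vy ← 0.48·14.096 = 6.766
Arc 3: start y=0.000, vy=6.766 → t=1.353, apex=2.289, x_land=128.716, impact vy=-6.766
  bounce: vy ← 0.48·6.766 = 3.248
Arc 4: start y=0.000, vy=3.248 → t=0.650, apex=0.527, x_land=137.602, impact vy=-3.248
  bounce: vy ← 0.48·3.248 = 1.559
Arc 5: start y=0.000, vy=1.559 → t=0.312, apex=0.122, x_land=141.867, impact vy=-1.559
  bounce: vy ← 0.48·1.559 = 0.748

1 5.237 43.120 71.638
2 2.819 9.935 110.204
3 1.353 2.289 128.716
4 0.650 0.527 137.602
5 0.312 0.122 141.867
final: 141.867 0.748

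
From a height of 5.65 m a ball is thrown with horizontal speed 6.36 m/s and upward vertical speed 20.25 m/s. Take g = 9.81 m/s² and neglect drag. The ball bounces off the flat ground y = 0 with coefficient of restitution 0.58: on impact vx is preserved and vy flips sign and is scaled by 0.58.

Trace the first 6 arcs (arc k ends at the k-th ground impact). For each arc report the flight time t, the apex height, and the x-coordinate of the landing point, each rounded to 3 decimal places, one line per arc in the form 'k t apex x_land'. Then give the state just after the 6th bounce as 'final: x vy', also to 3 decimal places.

1 4.391 26.550 27.925
2 2.699 8.931 45.090
3 1.565 3.005 55.045
4 0.908 1.011 60.819
5 0.527 0.340 64.168
6 0.305 0.114 66.111
final: 66.111 0.869

Arc 1: start y=5.650, vy=20.250 → t=4.391, apex=26.550, x_land=27.925, impact vy=-22.824
  bounce: vy ← 0.58·22.824 = 13.238
Arc 2: start y=0.000, vy=13.238 → t=2.699, apex=8.931, x_land=45.090, impact vy=-13.238
  bounce: vy ← 0.58·13.238 = 7.678
Arc 3: start y=0.000, vy=7.678 → t=1.565, apex=3.005, x_land=55.045, impact vy=-7.678
  bounce: vy ← 0.58·7.678 = 4.453
Arc 4: start y=0.000, vy=4.453 → t=0.908, apex=1.011, x_land=60.819, impact vy=-4.453
  bounce: vy ← 0.58·4.453 = 2.583
Arc 5: start y=0.000, vy=2.583 → t=0.527, apex=0.340, x_land=64.168, impact vy=-2.583
  bounce: vy ← 0.58·2.583 = 1.498
Arc 6: start y=0.000, vy=1.498 → t=0.305, apex=0.114, x_land=66.111, impact vy=-1.498
  bounce: vy ← 0.58·1.498 = 0.869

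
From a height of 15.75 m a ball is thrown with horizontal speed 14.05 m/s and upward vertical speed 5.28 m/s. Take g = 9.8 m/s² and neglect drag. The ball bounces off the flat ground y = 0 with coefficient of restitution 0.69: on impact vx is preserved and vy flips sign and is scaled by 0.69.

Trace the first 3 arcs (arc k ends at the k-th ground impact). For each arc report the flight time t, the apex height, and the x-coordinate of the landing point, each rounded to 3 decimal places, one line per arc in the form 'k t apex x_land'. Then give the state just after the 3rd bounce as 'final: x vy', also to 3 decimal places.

Arc 1: start y=15.750, vy=5.280 → t=2.411, apex=17.172, x_land=33.872, impact vy=-18.346
  bounce: vy ← 0.69·18.346 = 12.659
Arc 2: start y=0.000, vy=12.659 → t=2.583, apex=8.176, x_land=70.169, impact vy=-12.659
  bounce: vy ← 0.69·12.659 = 8.735
Arc 3: start y=0.000, vy=8.735 → t=1.783, apex=3.892, x_land=95.214, impact vy=-8.735
  bounce: vy ← 0.69·8.735 = 6.027

1 2.411 17.172 33.872
2 2.583 8.176 70.169
3 1.783 3.892 95.214
final: 95.214 6.027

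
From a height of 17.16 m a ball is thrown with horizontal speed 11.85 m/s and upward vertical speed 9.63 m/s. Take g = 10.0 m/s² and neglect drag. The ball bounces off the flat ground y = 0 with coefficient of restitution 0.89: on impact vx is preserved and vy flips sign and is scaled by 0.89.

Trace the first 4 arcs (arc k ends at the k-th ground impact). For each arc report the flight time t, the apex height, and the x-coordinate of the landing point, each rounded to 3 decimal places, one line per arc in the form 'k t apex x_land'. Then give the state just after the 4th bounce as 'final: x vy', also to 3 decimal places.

1 3.051 21.797 36.153
2 3.716 17.265 80.194
3 3.308 13.676 119.389
4 2.944 10.833 154.274
final: 154.274 13.100

Arc 1: start y=17.160, vy=9.630 → t=3.051, apex=21.797, x_land=36.153, impact vy=-20.879
  bounce: vy ← 0.89·20.879 = 18.582
Arc 2: start y=0.000, vy=18.582 → t=3.716, apex=17.265, x_land=80.194, impact vy=-18.582
  bounce: vy ← 0.89·18.582 = 16.538
Arc 3: start y=0.000, vy=16.538 → t=3.308, apex=13.676, x_land=119.389, impact vy=-16.538
  bounce: vy ← 0.89·16.538 = 14.719
Arc 4: start y=0.000, vy=14.719 → t=2.944, apex=10.833, x_land=154.274, impact vy=-14.719
  bounce: vy ← 0.89·14.719 = 13.100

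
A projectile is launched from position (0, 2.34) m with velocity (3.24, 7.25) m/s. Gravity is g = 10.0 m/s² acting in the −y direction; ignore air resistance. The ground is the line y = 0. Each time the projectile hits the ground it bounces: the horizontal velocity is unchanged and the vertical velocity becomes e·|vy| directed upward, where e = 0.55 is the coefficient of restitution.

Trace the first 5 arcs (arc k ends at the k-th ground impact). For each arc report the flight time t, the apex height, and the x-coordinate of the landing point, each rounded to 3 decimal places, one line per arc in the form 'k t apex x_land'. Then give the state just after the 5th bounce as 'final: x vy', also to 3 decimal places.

Arc 1: start y=2.340, vy=7.250 → t=1.722, apex=4.968, x_land=5.579, impact vy=-9.968
  bounce: vy ← 0.55·9.968 = 5.482
Arc 2: start y=0.000, vy=5.482 → t=1.096, apex=1.503, x_land=9.131, impact vy=-5.482
  bounce: vy ← 0.55·5.482 = 3.015
Arc 3: start y=0.000, vy=3.015 → t=0.603, apex=0.455, x_land=11.085, impact vy=-3.015
  bounce: vy ← 0.55·3.015 = 1.658
Arc 4: start y=0.000, vy=1.658 → t=0.332, apex=0.138, x_land=12.160, impact vy=-1.658
  bounce: vy ← 0.55·1.658 = 0.912
Arc 5: start y=0.000, vy=0.912 → t=0.182, apex=0.042, x_land=12.751, impact vy=-0.912
  bounce: vy ← 0.55·0.912 = 0.502

1 1.722 4.968 5.579
2 1.096 1.503 9.131
3 0.603 0.455 11.085
4 0.332 0.138 12.160
5 0.182 0.042 12.751
final: 12.751 0.502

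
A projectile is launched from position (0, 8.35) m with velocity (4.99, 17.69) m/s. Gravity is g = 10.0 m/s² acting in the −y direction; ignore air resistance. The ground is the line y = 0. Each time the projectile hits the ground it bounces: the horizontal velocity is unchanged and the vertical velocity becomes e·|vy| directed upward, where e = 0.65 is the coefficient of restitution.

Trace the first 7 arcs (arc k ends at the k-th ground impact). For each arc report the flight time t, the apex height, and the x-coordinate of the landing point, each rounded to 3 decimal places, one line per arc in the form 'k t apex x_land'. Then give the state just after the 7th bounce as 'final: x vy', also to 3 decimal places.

1 3.960 23.997 19.759
2 2.848 10.139 33.970
3 1.851 4.284 43.208
4 1.203 1.810 49.212
5 0.782 0.765 53.115
6 0.508 0.323 55.652
7 0.330 0.136 57.301
final: 57.301 1.074

Arc 1: start y=8.350, vy=17.690 → t=3.960, apex=23.997, x_land=19.759, impact vy=-21.907
  bounce: vy ← 0.65·21.907 = 14.240
Arc 2: start y=0.000, vy=14.240 → t=2.848, apex=10.139, x_land=33.970, impact vy=-14.240
  bounce: vy ← 0.65·14.240 = 9.256
Arc 3: start y=0.000, vy=9.256 → t=1.851, apex=4.284, x_land=43.208, impact vy=-9.256
  bounce: vy ← 0.65·9.256 = 6.016
Arc 4: start y=0.000, vy=6.016 → t=1.203, apex=1.810, x_land=49.212, impact vy=-6.016
  bounce: vy ← 0.65·6.016 = 3.911
Arc 5: start y=0.000, vy=3.911 → t=0.782, apex=0.765, x_land=53.115, impact vy=-3.911
  bounce: vy ← 0.65·3.911 = 2.542
Arc 6: start y=0.000, vy=2.542 → t=0.508, apex=0.323, x_land=55.652, impact vy=-2.542
  bounce: vy ← 0.65·2.542 = 1.652
Arc 7: start y=0.000, vy=1.652 → t=0.330, apex=0.136, x_land=57.301, impact vy=-1.652
  bounce: vy ← 0.65·1.652 = 1.074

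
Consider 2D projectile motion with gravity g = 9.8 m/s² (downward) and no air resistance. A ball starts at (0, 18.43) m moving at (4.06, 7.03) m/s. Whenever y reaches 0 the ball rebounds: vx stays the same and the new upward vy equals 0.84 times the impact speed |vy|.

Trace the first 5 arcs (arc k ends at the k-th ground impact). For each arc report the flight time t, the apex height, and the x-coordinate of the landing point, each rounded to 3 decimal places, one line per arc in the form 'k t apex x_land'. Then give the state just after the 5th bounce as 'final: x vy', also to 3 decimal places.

1 2.785 20.951 11.308
2 3.474 14.783 25.412
3 2.918 10.431 37.259
4 2.451 7.360 47.211
5 2.059 5.193 55.571
final: 55.571 8.475

Arc 1: start y=18.430, vy=7.030 → t=2.785, apex=20.951, x_land=11.308, impact vy=-20.264
  bounce: vy ← 0.84·20.264 = 17.022
Arc 2: start y=0.000, vy=17.022 → t=3.474, apex=14.783, x_land=25.412, impact vy=-17.022
  bounce: vy ← 0.84·17.022 = 14.299
Arc 3: start y=0.000, vy=14.299 → t=2.918, apex=10.431, x_land=37.259, impact vy=-14.299
  bounce: vy ← 0.84·14.299 = 12.011
Arc 4: start y=0.000, vy=12.011 → t=2.451, apex=7.360, x_land=47.211, impact vy=-12.011
  bounce: vy ← 0.84·12.011 = 10.089
Arc 5: start y=0.000, vy=10.089 → t=2.059, apex=5.193, x_land=55.571, impact vy=-10.089
  bounce: vy ← 0.84·10.089 = 8.475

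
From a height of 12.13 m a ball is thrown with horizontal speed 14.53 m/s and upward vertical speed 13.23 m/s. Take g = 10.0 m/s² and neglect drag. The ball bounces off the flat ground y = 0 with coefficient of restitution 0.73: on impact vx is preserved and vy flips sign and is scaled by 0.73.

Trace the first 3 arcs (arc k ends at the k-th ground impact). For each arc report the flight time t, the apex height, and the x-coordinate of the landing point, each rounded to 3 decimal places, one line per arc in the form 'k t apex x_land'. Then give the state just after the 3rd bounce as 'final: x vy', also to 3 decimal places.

Arc 1: start y=12.130, vy=13.230 → t=3.367, apex=20.882, x_land=48.917, impact vy=-20.436
  bounce: vy ← 0.73·20.436 = 14.918
Arc 2: start y=0.000, vy=14.918 → t=2.984, apex=11.128, x_land=92.269, impact vy=-14.918
  bounce: vy ← 0.73·14.918 = 10.890
Arc 3: start y=0.000, vy=10.890 → t=2.178, apex=5.930, x_land=123.917, impact vy=-10.890
  bounce: vy ← 0.73·10.890 = 7.950

1 3.367 20.882 48.917
2 2.984 11.128 92.269
3 2.178 5.930 123.917
final: 123.917 7.950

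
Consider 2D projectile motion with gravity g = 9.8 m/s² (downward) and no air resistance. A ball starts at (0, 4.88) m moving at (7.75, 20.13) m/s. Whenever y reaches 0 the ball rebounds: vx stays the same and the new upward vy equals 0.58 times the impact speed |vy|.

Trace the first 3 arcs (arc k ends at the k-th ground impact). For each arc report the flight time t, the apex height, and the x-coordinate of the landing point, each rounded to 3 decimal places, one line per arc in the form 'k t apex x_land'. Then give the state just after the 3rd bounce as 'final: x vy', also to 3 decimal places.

Arc 1: start y=4.880, vy=20.130 → t=4.338, apex=25.554, x_land=33.618, impact vy=-22.380
  bounce: vy ← 0.58·22.380 = 12.980
Arc 2: start y=0.000, vy=12.980 → t=2.649, apex=8.596, x_land=54.148, impact vy=-12.980
  bounce: vy ← 0.58·12.980 = 7.529
Arc 3: start y=0.000, vy=7.529 → t=1.536, apex=2.892, x_land=66.055, impact vy=-7.529
  bounce: vy ← 0.58·7.529 = 4.367

1 4.338 25.554 33.618
2 2.649 8.596 54.148
3 1.536 2.892 66.055
final: 66.055 4.367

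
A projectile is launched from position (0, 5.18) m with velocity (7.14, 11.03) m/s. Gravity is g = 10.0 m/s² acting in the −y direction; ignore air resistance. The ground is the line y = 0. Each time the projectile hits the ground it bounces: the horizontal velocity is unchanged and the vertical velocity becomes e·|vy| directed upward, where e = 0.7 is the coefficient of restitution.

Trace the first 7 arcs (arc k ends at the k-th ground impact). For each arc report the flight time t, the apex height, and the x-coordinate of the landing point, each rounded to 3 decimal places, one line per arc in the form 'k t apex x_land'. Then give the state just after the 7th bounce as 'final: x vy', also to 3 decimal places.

Arc 1: start y=5.180, vy=11.030 → t=2.604, apex=11.263, x_land=18.592, impact vy=-15.009
  bounce: vy ← 0.7·15.009 = 10.506
Arc 2: start y=0.000, vy=10.506 → t=2.101, apex=5.519, x_land=33.594, impact vy=-10.506
  bounce: vy ← 0.7·10.506 = 7.354
Arc 3: start y=0.000, vy=7.354 → t=1.471, apex=2.704, x_land=44.096, impact vy=-7.354
  bounce: vy ← 0.7·7.354 = 5.148
Arc 4: start y=0.000, vy=5.148 → t=1.030, apex=1.325, x_land=51.448, impact vy=-5.148
  bounce: vy ← 0.7·5.148 = 3.604
Arc 5: start y=0.000, vy=3.604 → t=0.721, apex=0.649, x_land=56.593, impact vy=-3.604
  bounce: vy ← 0.7·3.604 = 2.523
Arc 6: start y=0.000, vy=2.523 → t=0.505, apex=0.318, x_land=60.196, impact vy=-2.523
  bounce: vy ← 0.7·2.523 = 1.766
Arc 7: start y=0.000, vy=1.766 → t=0.353, apex=0.156, x_land=62.717, impact vy=-1.766
  bounce: vy ← 0.7·1.766 = 1.236

1 2.604 11.263 18.592
2 2.101 5.519 33.594
3 1.471 2.704 44.096
4 1.030 1.325 51.448
5 0.721 0.649 56.593
6 0.505 0.318 60.196
7 0.353 0.156 62.717
final: 62.717 1.236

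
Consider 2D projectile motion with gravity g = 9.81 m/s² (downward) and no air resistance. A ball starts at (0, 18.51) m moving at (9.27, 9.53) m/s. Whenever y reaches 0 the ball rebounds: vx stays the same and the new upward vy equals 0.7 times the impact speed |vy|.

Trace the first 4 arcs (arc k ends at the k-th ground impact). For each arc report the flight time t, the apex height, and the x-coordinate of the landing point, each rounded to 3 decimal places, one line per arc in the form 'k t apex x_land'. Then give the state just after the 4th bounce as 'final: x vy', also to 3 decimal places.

1 3.143 23.139 29.140
2 3.041 11.338 57.327
3 2.129 5.556 77.059
4 1.490 2.722 90.871
final: 90.871 5.116

Arc 1: start y=18.510, vy=9.530 → t=3.143, apex=23.139, x_land=29.140, impact vy=-21.307
  bounce: vy ← 0.7·21.307 = 14.915
Arc 2: start y=0.000, vy=14.915 → t=3.041, apex=11.338, x_land=57.327, impact vy=-14.915
  bounce: vy ← 0.7·14.915 = 10.440
Arc 3: start y=0.000, vy=10.440 → t=2.129, apex=5.556, x_land=77.059, impact vy=-10.440
  bounce: vy ← 0.7·10.440 = 7.308
Arc 4: start y=0.000, vy=7.308 → t=1.490, apex=2.722, x_land=90.871, impact vy=-7.308
  bounce: vy ← 0.7·7.308 = 5.116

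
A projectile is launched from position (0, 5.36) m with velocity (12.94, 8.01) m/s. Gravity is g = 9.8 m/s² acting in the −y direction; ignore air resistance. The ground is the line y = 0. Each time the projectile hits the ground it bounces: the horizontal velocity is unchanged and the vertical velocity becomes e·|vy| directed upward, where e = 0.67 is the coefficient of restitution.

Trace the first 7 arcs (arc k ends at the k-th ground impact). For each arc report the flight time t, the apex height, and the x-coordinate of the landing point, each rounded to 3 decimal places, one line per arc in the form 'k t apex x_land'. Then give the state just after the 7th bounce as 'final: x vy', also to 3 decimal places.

1 2.145 8.633 27.753
2 1.779 3.876 50.769
3 1.192 1.740 66.190
4 0.798 0.781 76.522
5 0.535 0.351 83.444
6 0.358 0.157 88.082
7 0.240 0.071 91.190
final: 91.190 0.788

Arc 1: start y=5.360, vy=8.010 → t=2.145, apex=8.633, x_land=27.753, impact vy=-13.008
  bounce: vy ← 0.67·13.008 = 8.716
Arc 2: start y=0.000, vy=8.716 → t=1.779, apex=3.876, x_land=50.769, impact vy=-8.716
  bounce: vy ← 0.67·8.716 = 5.839
Arc 3: start y=0.000, vy=5.839 → t=1.192, apex=1.740, x_land=66.190, impact vy=-5.839
  bounce: vy ← 0.67·5.839 = 3.912
Arc 4: start y=0.000, vy=3.912 → t=0.798, apex=0.781, x_land=76.522, impact vy=-3.912
  bounce: vy ← 0.67·3.912 = 2.621
Arc 5: start y=0.000, vy=2.621 → t=0.535, apex=0.351, x_land=83.444, impact vy=-2.621
  bounce: vy ← 0.67·2.621 = 1.756
Arc 6: start y=0.000, vy=1.756 → t=0.358, apex=0.157, x_land=88.082, impact vy=-1.756
  bounce: vy ← 0.67·1.756 = 1.177
Arc 7: start y=0.000, vy=1.177 → t=0.240, apex=0.071, x_land=91.190, impact vy=-1.177
  bounce: vy ← 0.67·1.177 = 0.788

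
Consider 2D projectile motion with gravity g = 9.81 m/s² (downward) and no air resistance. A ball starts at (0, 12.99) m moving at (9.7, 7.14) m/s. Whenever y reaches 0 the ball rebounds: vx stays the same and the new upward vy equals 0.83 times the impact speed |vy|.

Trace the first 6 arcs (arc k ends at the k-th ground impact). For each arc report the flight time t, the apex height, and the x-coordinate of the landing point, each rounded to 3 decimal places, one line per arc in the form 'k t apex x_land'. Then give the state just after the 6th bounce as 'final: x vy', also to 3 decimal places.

Arc 1: start y=12.990, vy=7.140 → t=2.511, apex=15.588, x_land=24.352, impact vy=-17.488
  bounce: vy ← 0.83·17.488 = 14.515
Arc 2: start y=0.000, vy=14.515 → t=2.959, apex=10.739, x_land=53.057, impact vy=-14.515
  bounce: vy ← 0.83·14.515 = 12.048
Arc 3: start y=0.000, vy=12.048 → t=2.456, apex=7.398, x_land=76.883, impact vy=-12.048
  bounce: vy ← 0.83·12.048 = 10.000
Arc 4: start y=0.000, vy=10.000 → t=2.039, apex=5.096, x_land=96.658, impact vy=-10.000
  bounce: vy ← 0.83·10.000 = 8.300
Arc 5: start y=0.000, vy=8.300 → t=1.692, apex=3.511, x_land=113.071, impact vy=-8.300
  bounce: vy ← 0.83·8.300 = 6.889
Arc 6: start y=0.000, vy=6.889 → t=1.404, apex=2.419, x_land=126.694, impact vy=-6.889
  bounce: vy ← 0.83·6.889 = 5.718

1 2.511 15.588 24.352
2 2.959 10.739 53.057
3 2.456 7.398 76.883
4 2.039 5.096 96.658
5 1.692 3.511 113.071
6 1.404 2.419 126.694
final: 126.694 5.718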